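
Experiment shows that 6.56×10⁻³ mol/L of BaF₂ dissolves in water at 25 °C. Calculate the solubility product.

BaF₂(s) ⇌ Ba²⁺(aq) + 2 F⁻(aq)
If s mol/L of BaF₂ dissolves, [Ba²⁺] = s and [F⁻] = 2s.
Ksp = [Ba²⁺][F⁻]^2 = s · (2s)^2 = 4s^3
Ksp = 4 × (6.56×10⁻³)^3 = 1.13×10⁻⁶

Ksp = 1.13×10⁻⁶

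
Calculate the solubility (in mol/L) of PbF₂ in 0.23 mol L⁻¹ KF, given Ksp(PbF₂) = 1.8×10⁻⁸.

PbF₂(s) ⇌ Pb²⁺(aq) + 2 F⁻(aq)
Let s be the solubility of PbF₂ here. The common ion gives [F⁻] ≈ 0.23 mol L⁻¹, and [Pb²⁺] = s.
Ksp = [Pb²⁺][F⁻]^2 = s(0.23)^2
s = 1.8×10⁻⁸ / (0.23)^2 = 3.4×10⁻⁷
s = 3.4×10⁻⁷ mol L⁻¹

3.4×10⁻⁷ M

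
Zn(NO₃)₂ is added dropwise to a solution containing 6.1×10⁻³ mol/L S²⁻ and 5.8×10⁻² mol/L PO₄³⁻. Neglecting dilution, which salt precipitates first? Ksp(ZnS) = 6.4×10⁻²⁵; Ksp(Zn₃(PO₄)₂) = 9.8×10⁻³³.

The threshold for precipitation is Q = Ksp.
For ZnS: [Zn²⁺] = (Ksp/[S²⁻]) = 1.0×10⁻²² mol/L
For Zn₃(PO₄)₂: [Zn²⁺] = (Ksp/[PO₄³⁻]^2)^(1/3) = 1.4×10⁻¹⁰ mol/L
The smaller threshold [Zn²⁺] is reached first, so ZnS precipitates first.

ZnS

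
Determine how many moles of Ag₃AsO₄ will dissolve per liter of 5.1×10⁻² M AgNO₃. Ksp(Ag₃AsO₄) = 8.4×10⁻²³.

6.3×10⁻¹⁹ M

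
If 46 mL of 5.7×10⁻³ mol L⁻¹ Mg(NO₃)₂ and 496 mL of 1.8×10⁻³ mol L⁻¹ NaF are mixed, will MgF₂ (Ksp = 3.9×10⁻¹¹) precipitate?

Yes

After mixing, V = 46 mL + 496 mL = 542 mL.
[Mg²⁺] = (5.7×10⁻³)(46)/542 = 4.8×10⁻⁴ mol L⁻¹
[F⁻] = (1.8×10⁻³)(496)/542 = 1.6×10⁻³ mol L⁻¹
Q = [Mg²⁺][F⁻]^2 = 1.3×10⁻⁹
Since Q (1.3×10⁻⁹) exceeds Ksp (3.9×10⁻¹¹), MgF₂ will precipitate.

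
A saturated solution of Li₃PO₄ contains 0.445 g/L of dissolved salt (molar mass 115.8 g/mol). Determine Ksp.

Convert to molarity: s = 0.445 / 115.8 = 3.8428×10⁻³ mol/L
Li₃PO₄(s) ⇌ 3 Li⁺(aq) + PO₄³⁻(aq)
Call the molar solubility s, so that [Li⁺] = 3s and [PO₄³⁻] = s.
Ksp = [Li⁺]^3[PO₄³⁻] = (3s)^3 · s = 27s^4
Ksp = 27 × (3.8428×10⁻³)^4 = 5.89×10⁻⁹

Ksp = 5.89×10⁻⁹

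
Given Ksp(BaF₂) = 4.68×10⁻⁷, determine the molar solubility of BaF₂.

4.89×10⁻³ M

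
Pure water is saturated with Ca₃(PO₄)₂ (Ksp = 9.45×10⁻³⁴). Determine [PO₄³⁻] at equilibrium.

Ca₃(PO₄)₂(s) ⇌ 3 Ca²⁺(aq) + 2 PO₄³⁻(aq)
With molar solubility s: [Ca²⁺] = 3s, [PO₄³⁻] = 2s.
Ksp = [Ca²⁺]^3[PO₄³⁻]^2 = (3s)^3 · (2s)^2 = 108s^5 = 9.45×10⁻³⁴
s = 9.74×10⁻⁸ mol L⁻¹
[PO₄³⁻] = 2s = 1.95×10⁻⁷ mol L⁻¹

1.95×10⁻⁷ M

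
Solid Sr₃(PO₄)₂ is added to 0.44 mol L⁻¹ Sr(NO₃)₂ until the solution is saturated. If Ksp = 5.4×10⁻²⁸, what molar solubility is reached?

Sr₃(PO₄)₂(s) ⇌ 3 Sr²⁺(aq) + 2 PO₄³⁻(aq)
The solution already contains Sr²⁺ at 0.44 mol L⁻¹. Let s be the molar solubility of Sr₃(PO₄)₂.
[Sr²⁺] ≈ 0.44 mol L⁻¹ (common ion dominates); [PO₄³⁻] = 2s.
Ksp = [Sr²⁺]^3[PO₄³⁻]^2 = (0.44)^3(2s)^2
(2s)^2 = 5.4×10⁻²⁸ / (0.44)^3 = 6.3×10⁻²⁷
s = 4.0×10⁻¹⁴ mol L⁻¹

4.0×10⁻¹⁴ M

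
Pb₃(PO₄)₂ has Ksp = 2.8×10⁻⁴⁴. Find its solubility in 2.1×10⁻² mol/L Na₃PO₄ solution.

Pb₃(PO₄)₂(s) ⇌ 3 Pb²⁺(aq) + 2 PO₄³⁻(aq)
The solution already contains PO₄³⁻ at 2.1×10⁻² mol/L. Let s be the molar solubility of Pb₃(PO₄)₂.
[PO₄³⁻] ≈ 2.1×10⁻² mol/L (common ion dominates); [Pb²⁺] = 3s.
Ksp = [Pb²⁺]^3[PO₄³⁻]^2 = (3s)^3(2.1×10⁻²)^2
(3s)^3 = 2.8×10⁻⁴⁴ / (2.1×10⁻²)^2 = 6.3×10⁻⁴¹
s = 1.3×10⁻¹⁴ mol/L

1.3×10⁻¹⁴ M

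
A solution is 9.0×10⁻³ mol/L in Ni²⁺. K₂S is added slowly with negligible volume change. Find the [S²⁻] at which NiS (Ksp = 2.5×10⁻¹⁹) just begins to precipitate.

A salt starts to precipitate once the ion product Q reaches its Ksp.
NiS(s) ⇌ Ni²⁺(aq) + S²⁻(aq)
Ksp = [Ni²⁺][S²⁻] = [S²⁻](9.0×10⁻³)
[S²⁻] = 2.5×10⁻¹⁹ / (9.0×10⁻³) = 2.8×10⁻¹⁷
[S²⁻] = 2.8×10⁻¹⁷ mol/L

2.8×10⁻¹⁷ M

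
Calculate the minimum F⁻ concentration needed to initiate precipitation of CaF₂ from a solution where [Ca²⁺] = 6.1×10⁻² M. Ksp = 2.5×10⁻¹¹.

Precipitation begins when Q = Ksp.
CaF₂(s) ⇌ Ca²⁺(aq) + 2 F⁻(aq)
Ksp = [Ca²⁺][F⁻]^2 = [F⁻]^2(6.1×10⁻²)
[F⁻]^2 = 2.5×10⁻¹¹ / (6.1×10⁻²) = 4.1×10⁻¹⁰
[F⁻] = 2.0×10⁻⁵ M

2.0×10⁻⁵ M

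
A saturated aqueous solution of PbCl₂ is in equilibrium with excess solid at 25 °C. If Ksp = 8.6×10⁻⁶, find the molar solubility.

PbCl₂(s) ⇌ Pb²⁺(aq) + 2 Cl⁻(aq)
If s mol/L of PbCl₂ dissolves, [Pb²⁺] = s and [Cl⁻] = 2s.
Ksp = [Pb²⁺][Cl⁻]^2 = s · (2s)^2 = 4s^3
4s^3 = 8.6×10⁻⁶  ⇒  s^3 = 2.2×10⁻⁶
Taking the 3rd root, s = 1.3×10⁻² mol/L.

1.3×10⁻² M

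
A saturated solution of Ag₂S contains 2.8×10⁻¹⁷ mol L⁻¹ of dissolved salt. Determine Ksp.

Ksp = 8.8×10⁻⁵⁰

Ag₂S(s) ⇌ 2 Ag⁺(aq) + S²⁻(aq)
Let s be the molar solubility. Then [Ag⁺] = 2s and [S²⁻] = s.
Ksp = [Ag⁺]^2[S²⁻] = (2s)^2 · s = 4s^3
Ksp = 4 × (2.8×10⁻¹⁷)^3 = 8.8×10⁻⁵⁰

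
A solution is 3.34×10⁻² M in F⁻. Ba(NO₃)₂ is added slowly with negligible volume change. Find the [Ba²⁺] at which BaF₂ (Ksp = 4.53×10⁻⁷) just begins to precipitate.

The threshold for precipitation is Q = Ksp.
BaF₂(s) ⇌ Ba²⁺(aq) + 2 F⁻(aq)
Ksp = [Ba²⁺][F⁻]^2 = [Ba²⁺](3.34×10⁻²)^2
[Ba²⁺] = 4.53×10⁻⁷ / (3.34×10⁻²)^2 = 4.06×10⁻⁴
[Ba²⁺] = 4.06×10⁻⁴ M

4.06×10⁻⁴ M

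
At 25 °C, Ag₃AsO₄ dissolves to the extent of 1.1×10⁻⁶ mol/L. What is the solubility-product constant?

Ksp = 4.0×10⁻²³

Ag₃AsO₄(s) ⇌ 3 Ag⁺(aq) + AsO₄³⁻(aq)
With molar solubility s: [Ag⁺] = 3s, [AsO₄³⁻] = s.
Ksp = [Ag⁺]^3[AsO₄³⁻] = (3s)^3 · s = 27s^4
Ksp = 27 × (1.1×10⁻⁶)^4 = 4.0×10⁻²³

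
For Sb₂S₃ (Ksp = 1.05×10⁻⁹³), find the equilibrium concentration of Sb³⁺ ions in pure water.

1.99×10⁻¹⁹ M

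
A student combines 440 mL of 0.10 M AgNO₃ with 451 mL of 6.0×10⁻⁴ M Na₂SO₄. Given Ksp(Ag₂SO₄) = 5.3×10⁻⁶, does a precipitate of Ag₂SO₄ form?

The combined volume is 891 mL.
[Ag⁺] = (0.10)(440)/891 = 4.9×10⁻² M
[SO₄²⁻] = (6.0×10⁻⁴)(451)/891 = 3.0×10⁻⁴ M
Q = [Ag⁺]^2[SO₄²⁻] = 7.4×10⁻⁷
Since Q (7.4×10⁻⁷) is less than Ksp (5.3×10⁻⁶), no Ag₂SO₄ precipitates.

No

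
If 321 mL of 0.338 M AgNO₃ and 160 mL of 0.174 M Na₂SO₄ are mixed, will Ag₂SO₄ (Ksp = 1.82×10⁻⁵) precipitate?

Total volume after mixing = 321 + 160 = 481 mL.
[Ag⁺] = (0.338)(321)/481 = 0.226 M
[SO₄²⁻] = (0.174)(160)/481 = 5.79×10⁻² M
Q = [Ag⁺]^2[SO₄²⁻] = 2.94×10⁻³
Because Q > Ksp (2.94×10⁻³ vs 1.82×10⁻⁵), a precipitate of Ag₂SO₄ forms.

Yes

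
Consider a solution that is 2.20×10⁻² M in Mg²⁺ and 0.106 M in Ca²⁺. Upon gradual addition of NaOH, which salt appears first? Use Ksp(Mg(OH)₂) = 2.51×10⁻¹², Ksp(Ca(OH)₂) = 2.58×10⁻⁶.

Precipitation of each salt begins when its ion product equals Ksp.
For Mg(OH)₂: [OH⁻] = (Ksp/[Mg²⁺])^(1/2) = 1.07×10⁻⁵ M
For Ca(OH)₂: [OH⁻] = (Ksp/[Ca²⁺])^(1/2) = 4.93×10⁻³ M
Since Mg(OH)₂ needs less OH⁻ to reach saturation, it precipitates first.

Mg(OH)₂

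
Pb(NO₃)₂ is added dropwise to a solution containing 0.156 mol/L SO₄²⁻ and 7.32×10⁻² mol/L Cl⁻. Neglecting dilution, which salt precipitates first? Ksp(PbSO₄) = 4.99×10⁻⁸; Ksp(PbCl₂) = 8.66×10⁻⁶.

Precipitation of each salt begins when its ion product equals Ksp.
For PbSO₄: [Pb²⁺] = (Ksp/[SO₄²⁻]) = 3.20×10⁻⁷ mol/L
For PbCl₂: [Pb²⁺] = (Ksp/[Cl⁻]^2) = 1.62×10⁻³ mol/L
The smaller threshold [Pb²⁺] is reached first, so PbSO₄ precipitates first.

PbSO₄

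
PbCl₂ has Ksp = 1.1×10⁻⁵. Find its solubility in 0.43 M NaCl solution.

PbCl₂(s) ⇌ Pb²⁺(aq) + 2 Cl⁻(aq)
With Cl⁻ already at 0.43 M and s small, take [Cl⁻] ≈ 0.43 M and [Pb²⁺] = s.
Ksp = [Pb²⁺][Cl⁻]^2 = s(0.43)^2
s = 1.1×10⁻⁵ / (0.43)^2 = 5.9×10⁻⁵
s = 5.9×10⁻⁵ M

5.9×10⁻⁵ M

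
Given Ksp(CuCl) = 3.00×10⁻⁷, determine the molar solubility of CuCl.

5.48×10⁻⁴ M

CuCl(s) ⇌ Cu⁺(aq) + Cl⁻(aq)
With molar solubility s: [Cu⁺] = s, [Cl⁻] = s.
Ksp = [Cu⁺][Cl⁻] = s · s = s^2
s^2 = 3.00×10⁻⁷
Taking the 2nd root, s = 5.48×10⁻⁴ mol/L.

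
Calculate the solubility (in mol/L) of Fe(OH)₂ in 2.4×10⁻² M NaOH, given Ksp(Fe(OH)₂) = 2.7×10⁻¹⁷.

4.7×10⁻¹⁴ M

Fe(OH)₂(s) ⇌ Fe²⁺(aq) + 2 OH⁻(aq)
The solution already contains OH⁻ at 2.4×10⁻² M. Let s be the molar solubility of Fe(OH)₂.
[OH⁻] ≈ 2.4×10⁻² M (common ion dominates); [Fe²⁺] = s.
Ksp = [Fe²⁺][OH⁻]^2 = s(2.4×10⁻²)^2
s = 2.7×10⁻¹⁷ / (2.4×10⁻²)^2 = 4.7×10⁻¹⁴
s = 4.7×10⁻¹⁴ M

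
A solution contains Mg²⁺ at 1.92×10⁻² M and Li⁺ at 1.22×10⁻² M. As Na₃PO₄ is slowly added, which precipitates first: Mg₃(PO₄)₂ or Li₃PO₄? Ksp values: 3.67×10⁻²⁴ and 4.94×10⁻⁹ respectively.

Mg₃(PO₄)₂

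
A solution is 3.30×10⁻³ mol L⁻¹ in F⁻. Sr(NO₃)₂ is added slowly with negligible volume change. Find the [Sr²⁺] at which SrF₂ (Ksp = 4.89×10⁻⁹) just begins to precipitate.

The threshold for precipitation is Q = Ksp.
SrF₂(s) ⇌ Sr²⁺(aq) + 2 F⁻(aq)
Ksp = [Sr²⁺][F⁻]^2 = [Sr²⁺](3.30×10⁻³)^2
[Sr²⁺] = 4.89×10⁻⁹ / (3.30×10⁻³)^2 = 4.49×10⁻⁴
[Sr²⁺] = 4.49×10⁻⁴ mol L⁻¹

4.49×10⁻⁴ M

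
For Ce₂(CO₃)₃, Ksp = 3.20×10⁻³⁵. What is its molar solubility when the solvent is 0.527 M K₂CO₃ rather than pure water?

7.39×10⁻¹⁸ M

Ce₂(CO₃)₃(s) ⇌ 2 Ce³⁺(aq) + 3 CO₃²⁻(aq)
With CO₃²⁻ already at 0.527 M and s small, take [CO₃²⁻] ≈ 0.527 M and [Ce³⁺] = 2s.
Ksp = [Ce³⁺]^2[CO₃²⁻]^3 = (2s)^2(0.527)^3
(2s)^2 = 3.20×10⁻³⁵ / (0.527)^3 = 2.19×10⁻³⁴
s = 7.39×10⁻¹⁸ M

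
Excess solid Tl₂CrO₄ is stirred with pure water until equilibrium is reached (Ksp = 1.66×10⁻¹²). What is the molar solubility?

7.46×10⁻⁵ M

Tl₂CrO₄(s) ⇌ 2 Tl⁺(aq) + CrO₄²⁻(aq)
If s mol/L of Tl₂CrO₄ dissolves, [Tl⁺] = 2s and [CrO₄²⁻] = s.
Ksp = [Tl⁺]^2[CrO₄²⁻] = (2s)^2 · s = 4s^3
4s^3 = 1.66×10⁻¹²  ⇒  s^3 = 4.15×10⁻¹³
s = (4.15×10⁻¹³)^(1/3) = 7.46×10⁻⁵ M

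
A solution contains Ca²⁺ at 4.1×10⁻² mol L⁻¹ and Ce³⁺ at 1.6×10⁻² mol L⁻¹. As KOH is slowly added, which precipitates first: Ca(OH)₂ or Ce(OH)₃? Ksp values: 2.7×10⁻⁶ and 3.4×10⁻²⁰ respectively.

A salt starts to precipitate once the ion product Q reaches its Ksp.
For Ca(OH)₂: [OH⁻] = (Ksp/[Ca²⁺])^(1/2) = 8.1×10⁻³ mol L⁻¹
For Ce(OH)₃: [OH⁻] = (Ksp/[Ce³⁺])^(1/3) = 1.3×10⁻⁶ mol L⁻¹
Ce(OH)₃ requires the lower [OH⁻], so it precipitates first.

Ce(OH)₃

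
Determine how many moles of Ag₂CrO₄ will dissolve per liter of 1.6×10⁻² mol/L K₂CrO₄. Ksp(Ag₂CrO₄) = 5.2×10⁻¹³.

Ag₂CrO₄(s) ⇌ 2 Ag⁺(aq) + CrO₄²⁻(aq)
With CrO₄²⁻ already at 1.6×10⁻² mol/L and s small, take [CrO₄²⁻] ≈ 1.6×10⁻² mol/L and [Ag⁺] = 2s.
Ksp = [Ag⁺]^2[CrO₄²⁻] = (2s)^2(1.6×10⁻²)
(2s)^2 = 5.2×10⁻¹³ / (1.6×10⁻²) = 3.3×10⁻¹¹
s = 2.9×10⁻⁶ mol/L

2.9×10⁻⁶ M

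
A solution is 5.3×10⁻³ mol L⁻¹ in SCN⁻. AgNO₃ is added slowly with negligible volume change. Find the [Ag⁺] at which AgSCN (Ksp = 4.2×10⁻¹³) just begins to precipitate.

Precipitation of each salt begins when its ion product equals Ksp.
AgSCN(s) ⇌ Ag⁺(aq) + SCN⁻(aq)
Ksp = [Ag⁺][SCN⁻] = [Ag⁺](5.3×10⁻³)
[Ag⁺] = 4.2×10⁻¹³ / (5.3×10⁻³) = 7.9×10⁻¹¹
[Ag⁺] = 7.9×10⁻¹¹ mol L⁻¹

7.9×10⁻¹¹ M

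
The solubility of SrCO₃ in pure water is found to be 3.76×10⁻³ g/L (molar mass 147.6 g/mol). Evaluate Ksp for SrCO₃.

Molar solubility s = (3.76×10⁻³ g/L) / (147.6 g/mol) = 2.5474×10⁻⁵ mol/L
SrCO₃(s) ⇌ Sr²⁺(aq) + CO₃²⁻(aq)
With molar solubility s: [Sr²⁺] = s, [CO₃²⁻] = s.
Ksp = [Sr²⁺][CO₃²⁻] = s · s = s^2
Ksp = (2.5474×10⁻⁵)^2 = 6.49×10⁻¹⁰

Ksp = 6.49×10⁻¹⁰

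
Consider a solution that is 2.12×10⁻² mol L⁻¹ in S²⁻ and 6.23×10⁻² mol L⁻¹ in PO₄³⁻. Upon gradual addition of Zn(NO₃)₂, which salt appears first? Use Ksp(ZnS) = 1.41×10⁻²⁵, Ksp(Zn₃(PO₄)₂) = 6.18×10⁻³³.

ZnS

Each salt precipitates once Q = Ksp for that salt.
For ZnS: [Zn²⁺] = (Ksp/[S²⁻]) = 6.65×10⁻²⁴ mol L⁻¹
For Zn₃(PO₄)₂: [Zn²⁺] = (Ksp/[PO₄³⁻]^2)^(1/3) = 1.17×10⁻¹⁰ mol L⁻¹
ZnS requires the lower [Zn²⁺], so it precipitates first.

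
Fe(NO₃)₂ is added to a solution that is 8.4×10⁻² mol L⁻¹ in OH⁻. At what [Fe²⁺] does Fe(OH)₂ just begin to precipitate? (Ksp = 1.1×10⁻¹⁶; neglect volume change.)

Precipitation begins when Q = Ksp.
Fe(OH)₂(s) ⇌ Fe²⁺(aq) + 2 OH⁻(aq)
Ksp = [Fe²⁺][OH⁻]^2 = [Fe²⁺](8.4×10⁻²)^2
[Fe²⁺] = 1.1×10⁻¹⁶ / (8.4×10⁻²)^2 = 1.6×10⁻¹⁴
[Fe²⁺] = 1.6×10⁻¹⁴ mol L⁻¹

1.6×10⁻¹⁴ M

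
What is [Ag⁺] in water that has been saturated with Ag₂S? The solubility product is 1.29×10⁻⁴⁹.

6.37×10⁻¹⁷ M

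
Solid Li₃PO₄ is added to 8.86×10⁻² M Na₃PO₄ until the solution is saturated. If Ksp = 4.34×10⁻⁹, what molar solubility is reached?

Li₃PO₄(s) ⇌ 3 Li⁺(aq) + PO₄³⁻(aq)
With PO₄³⁻ already at 8.86×10⁻² M and s small, take [PO₄³⁻] ≈ 8.86×10⁻² M and [Li⁺] = 3s.
Ksp = [Li⁺]^3[PO₄³⁻] = (3s)^3(8.86×10⁻²)
(3s)^3 = 4.34×10⁻⁹ / (8.86×10⁻²) = 4.90×10⁻⁸
s = 1.22×10⁻³ M

1.22×10⁻³ M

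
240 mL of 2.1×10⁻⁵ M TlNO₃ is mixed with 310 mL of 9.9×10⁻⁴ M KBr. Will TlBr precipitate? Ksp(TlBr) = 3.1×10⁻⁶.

No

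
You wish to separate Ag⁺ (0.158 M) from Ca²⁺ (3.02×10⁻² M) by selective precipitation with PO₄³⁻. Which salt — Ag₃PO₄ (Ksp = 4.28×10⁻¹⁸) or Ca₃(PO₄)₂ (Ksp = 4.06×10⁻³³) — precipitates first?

Ag₃PO₄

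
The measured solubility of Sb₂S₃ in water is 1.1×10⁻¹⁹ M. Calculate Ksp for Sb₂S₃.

Ksp = 1.7×10⁻⁹³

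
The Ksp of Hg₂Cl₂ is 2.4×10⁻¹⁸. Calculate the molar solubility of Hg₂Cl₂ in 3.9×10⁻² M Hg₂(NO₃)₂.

3.9×10⁻⁹ M

Hg₂Cl₂(s) ⇌ Hg₂²⁺(aq) + 2 Cl⁻(aq)
Hg₂²⁺ is already present at 3.9×10⁻² M. If s mol/L of Hg₂Cl₂ dissolves, [Cl⁻] = 2s while [Hg₂²⁺] ≈ 3.9×10⁻² M.
Ksp = [Hg₂²⁺][Cl⁻]^2 = (3.9×10⁻²)(2s)^2
(2s)^2 = 2.4×10⁻¹⁸ / (3.9×10⁻²) = 6.2×10⁻¹⁷
s = 3.9×10⁻⁹ M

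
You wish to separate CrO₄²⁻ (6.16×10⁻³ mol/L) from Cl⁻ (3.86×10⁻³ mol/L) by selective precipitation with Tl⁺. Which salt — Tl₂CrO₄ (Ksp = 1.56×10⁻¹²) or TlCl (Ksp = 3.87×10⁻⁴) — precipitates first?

Tl₂CrO₄

Precipitation of each salt begins when its ion product equals Ksp.
For Tl₂CrO₄: [Tl⁺] = (Ksp/[CrO₄²⁻])^(1/2) = 1.59×10⁻⁵ mol/L
For TlCl: [Tl⁺] = (Ksp/[Cl⁻]) = 0.100 mol/L
The smaller threshold [Tl⁺] is reached first, so Tl₂CrO₄ precipitates first.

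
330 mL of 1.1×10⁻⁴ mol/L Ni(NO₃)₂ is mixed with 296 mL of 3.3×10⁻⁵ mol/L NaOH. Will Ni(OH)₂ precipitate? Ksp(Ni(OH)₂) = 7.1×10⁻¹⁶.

After mixing, V = 330 mL + 296 mL = 626 mL.
[Ni²⁺] = (1.1×10⁻⁴)(330)/626 = 5.8×10⁻⁵ mol/L
[OH⁻] = (3.3×10⁻⁵)(296)/626 = 1.6×10⁻⁵ mol/L
Q = [Ni²⁺][OH⁻]^2 = 1.4×10⁻¹⁴
Since Q (1.4×10⁻¹⁴) exceeds Ksp (7.1×10⁻¹⁶), Ni(OH)₂ will precipitate.

Yes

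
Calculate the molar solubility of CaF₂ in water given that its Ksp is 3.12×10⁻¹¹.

CaF₂(s) ⇌ Ca²⁺(aq) + 2 F⁻(aq)
If s mol/L of CaF₂ dissolves, [Ca²⁺] = s and [F⁻] = 2s.
Ksp = [Ca²⁺][F⁻]^2 = s · (2s)^2 = 4s^3
4s^3 = 3.12×10⁻¹¹  ⇒  s^3 = 7.80×10⁻¹²
s = 1.98×10⁻⁴ mol L⁻¹

1.98×10⁻⁴ M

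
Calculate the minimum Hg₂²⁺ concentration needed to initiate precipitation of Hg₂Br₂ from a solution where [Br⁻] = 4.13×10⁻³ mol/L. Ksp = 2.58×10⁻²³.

Precipitation of each salt begins when its ion product equals Ksp.
Hg₂Br₂(s) ⇌ Hg₂²⁺(aq) + 2 Br⁻(aq)
Ksp = [Hg₂²⁺][Br⁻]^2 = [Hg₂²⁺](4.13×10⁻³)^2
[Hg₂²⁺] = 2.58×10⁻²³ / (4.13×10⁻³)^2 = 1.51×10⁻¹⁸
[Hg₂²⁺] = 1.51×10⁻¹⁸ mol/L

1.51×10⁻¹⁸ M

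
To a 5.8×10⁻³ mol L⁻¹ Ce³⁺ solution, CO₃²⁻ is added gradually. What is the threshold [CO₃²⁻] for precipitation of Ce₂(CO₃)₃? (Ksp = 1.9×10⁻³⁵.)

8.3×10⁻¹¹ M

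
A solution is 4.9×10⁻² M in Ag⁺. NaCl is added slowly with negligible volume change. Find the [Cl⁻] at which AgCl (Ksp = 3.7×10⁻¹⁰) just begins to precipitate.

The threshold for precipitation is Q = Ksp.
AgCl(s) ⇌ Ag⁺(aq) + Cl⁻(aq)
Ksp = [Ag⁺][Cl⁻] = [Cl⁻](4.9×10⁻²)
[Cl⁻] = 3.7×10⁻¹⁰ / (4.9×10⁻²) = 7.6×10⁻⁹
[Cl⁻] = 7.6×10⁻⁹ M

7.6×10⁻⁹ M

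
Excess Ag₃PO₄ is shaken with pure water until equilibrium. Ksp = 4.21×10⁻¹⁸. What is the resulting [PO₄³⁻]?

Ag₃PO₄(s) ⇌ 3 Ag⁺(aq) + PO₄³⁻(aq)
Call the molar solubility s, so that [Ag⁺] = 3s and [PO₄³⁻] = s.
Ksp = [Ag⁺]^3[PO₄³⁻] = (3s)^3 · s = 27s^4 = 4.21×10⁻¹⁸
s = 1.99×10⁻⁵ mol/L
[PO₄³⁻] = s = 1.99×10⁻⁵ mol/L

1.99×10⁻⁵ M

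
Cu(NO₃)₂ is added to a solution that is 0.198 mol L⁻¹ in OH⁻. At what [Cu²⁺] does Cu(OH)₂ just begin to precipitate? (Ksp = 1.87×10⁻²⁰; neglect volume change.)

4.77×10⁻¹⁹ M

The threshold for precipitation is Q = Ksp.
Cu(OH)₂(s) ⇌ Cu²⁺(aq) + 2 OH⁻(aq)
Ksp = [Cu²⁺][OH⁻]^2 = [Cu²⁺](0.198)^2
[Cu²⁺] = 1.87×10⁻²⁰ / (0.198)^2 = 4.77×10⁻¹⁹
[Cu²⁺] = 4.77×10⁻¹⁹ mol L⁻¹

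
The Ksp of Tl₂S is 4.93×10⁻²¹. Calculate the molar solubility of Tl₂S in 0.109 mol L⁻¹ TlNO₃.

Tl₂S(s) ⇌ 2 Tl⁺(aq) + S²⁻(aq)
Tl⁺ is already present at 0.109 mol L⁻¹. If s mol/L of Tl₂S dissolves, [S²⁻] = s while [Tl⁺] ≈ 0.109 mol L⁻¹.
Ksp = [Tl⁺]^2[S²⁻] = (0.109)^2s
s = 4.93×10⁻²¹ / (0.109)^2 = 4.15×10⁻¹⁹
s = 4.15×10⁻¹⁹ mol L⁻¹

4.15×10⁻¹⁹ M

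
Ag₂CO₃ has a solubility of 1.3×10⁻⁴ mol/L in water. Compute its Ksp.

Ag₂CO₃(s) ⇌ 2 Ag⁺(aq) + CO₃²⁻(aq)
For each mole of Ag₂CO₃ that dissolves per liter, [Ag⁺] = 2s and [CO₃²⁻] = s; let s denote this solubility.
Ksp = [Ag⁺]^2[CO₃²⁻] = (2s)^2 · s = 4s^3
Ksp = 4 × (1.3×10⁻⁴)^3 = 8.8×10⁻¹²

Ksp = 8.8×10⁻¹²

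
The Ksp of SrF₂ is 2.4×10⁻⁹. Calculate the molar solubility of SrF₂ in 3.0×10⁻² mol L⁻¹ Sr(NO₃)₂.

SrF₂(s) ⇌ Sr²⁺(aq) + 2 F⁻(aq)
Let s be the solubility of SrF₂ here. The common ion gives [Sr²⁺] ≈ 3.0×10⁻² mol L⁻¹, and [F⁻] = 2s.
Ksp = [Sr²⁺][F⁻]^2 = (3.0×10⁻²)(2s)^2
(2s)^2 = 2.4×10⁻⁹ / (3.0×10⁻²) = 8.0×10⁻⁸
s = 1.4×10⁻⁴ mol L⁻¹

1.4×10⁻⁴ M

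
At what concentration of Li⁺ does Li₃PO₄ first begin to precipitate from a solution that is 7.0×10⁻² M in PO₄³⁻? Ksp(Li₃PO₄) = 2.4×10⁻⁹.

Precipitation begins when Q = Ksp.
Li₃PO₄(s) ⇌ 3 Li⁺(aq) + PO₄³⁻(aq)
Ksp = [Li⁺]^3[PO₄³⁻] = [Li⁺]^3(7.0×10⁻²)
[Li⁺]^3 = 2.4×10⁻⁹ / (7.0×10⁻²) = 3.4×10⁻⁸
[Li⁺] = 3.2×10⁻³ M

3.2×10⁻³ M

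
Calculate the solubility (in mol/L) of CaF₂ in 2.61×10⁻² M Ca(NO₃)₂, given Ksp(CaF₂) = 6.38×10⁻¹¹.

2.47×10⁻⁵ M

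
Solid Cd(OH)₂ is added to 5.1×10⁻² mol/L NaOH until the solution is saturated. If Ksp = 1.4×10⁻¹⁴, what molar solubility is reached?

5.4×10⁻¹² M

Cd(OH)₂(s) ⇌ Cd²⁺(aq) + 2 OH⁻(aq)
Let s be the solubility of Cd(OH)₂ here. The common ion gives [OH⁻] ≈ 5.1×10⁻² mol/L, and [Cd²⁺] = s.
Ksp = [Cd²⁺][OH⁻]^2 = s(5.1×10⁻²)^2
s = 1.4×10⁻¹⁴ / (5.1×10⁻²)^2 = 5.4×10⁻¹²
s = 5.4×10⁻¹² mol/L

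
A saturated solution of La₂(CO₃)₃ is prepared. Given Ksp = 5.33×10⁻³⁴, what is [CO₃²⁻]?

La₂(CO₃)₃(s) ⇌ 2 La³⁺(aq) + 3 CO₃²⁻(aq)
If s mol/L of La₂(CO₃)₃ dissolves, [La³⁺] = 2s and [CO₃²⁻] = 3s.
Ksp = [La³⁺]^2[CO₃²⁻]^3 = (2s)^2 · (3s)^3 = 108s^5 = 5.33×10⁻³⁴
s = 8.68×10⁻⁸ mol/L
[CO₃²⁻] = 3s = 2.60×10⁻⁷ mol/L

2.60×10⁻⁷ M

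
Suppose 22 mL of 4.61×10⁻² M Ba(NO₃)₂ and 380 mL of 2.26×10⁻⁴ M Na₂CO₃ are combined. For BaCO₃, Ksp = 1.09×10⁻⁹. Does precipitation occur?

The combined volume is 402 mL.
[Ba²⁺] = (4.61×10⁻²)(22)/402 = 2.52×10⁻³ M
[CO₃²⁻] = (2.26×10⁻⁴)(380)/402 = 2.14×10⁻⁴ M
Q = [Ba²⁺][CO₃²⁻] = 5.39×10⁻⁷
Q = 5.39×10⁻⁷ > Ksp = 1.09×10⁻⁹, so the solution is supersaturated and BaCO₃ precipitates.

Yes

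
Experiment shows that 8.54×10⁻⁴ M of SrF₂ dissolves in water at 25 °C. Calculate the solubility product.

SrF₂(s) ⇌ Sr²⁺(aq) + 2 F⁻(aq)
If s mol/L of SrF₂ dissolves, [Sr²⁺] = s and [F⁻] = 2s.
Ksp = [Sr²⁺][F⁻]^2 = s · (2s)^2 = 4s^3
Ksp = 4 × (8.54×10⁻⁴)^3 = 2.49×10⁻⁹

Ksp = 2.49×10⁻⁹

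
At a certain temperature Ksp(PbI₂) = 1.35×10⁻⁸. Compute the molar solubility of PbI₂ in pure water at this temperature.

1.50×10⁻³ M

PbI₂(s) ⇌ Pb²⁺(aq) + 2 I⁻(aq)
For each mole of PbI₂ that dissolves per liter, [Pb²⁺] = s and [I⁻] = 2s; let s denote this solubility.
Ksp = [Pb²⁺][I⁻]^2 = s · (2s)^2 = 4s^3
4s^3 = 1.35×10⁻⁸  ⇒  s^3 = 3.38×10⁻⁹
Taking the 3rd root, s = 1.50×10⁻³ mol/L.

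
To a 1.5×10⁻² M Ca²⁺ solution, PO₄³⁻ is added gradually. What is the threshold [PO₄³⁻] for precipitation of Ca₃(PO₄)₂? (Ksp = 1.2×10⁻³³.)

1.9×10⁻¹⁴ M

Each salt precipitates once Q = Ksp for that salt.
Ca₃(PO₄)₂(s) ⇌ 3 Ca²⁺(aq) + 2 PO₄³⁻(aq)
Ksp = [Ca²⁺]^3[PO₄³⁻]^2 = [PO₄³⁻]^2(1.5×10⁻²)^3
[PO₄³⁻]^2 = 1.2×10⁻³³ / (1.5×10⁻²)^3 = 3.6×10⁻²⁸
[PO₄³⁻] = 1.9×10⁻¹⁴ M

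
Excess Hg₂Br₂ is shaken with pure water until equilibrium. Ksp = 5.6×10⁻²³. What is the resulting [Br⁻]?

4.8×10⁻⁸ M

Hg₂Br₂(s) ⇌ Hg₂²⁺(aq) + 2 Br⁻(aq)
Call the molar solubility s, so that [Hg₂²⁺] = s and [Br⁻] = 2s.
Ksp = [Hg₂²⁺][Br⁻]^2 = s · (2s)^2 = 4s^3 = 5.6×10⁻²³
s = 2.4×10⁻⁸ M
[Br⁻] = 2s = 4.8×10⁻⁸ M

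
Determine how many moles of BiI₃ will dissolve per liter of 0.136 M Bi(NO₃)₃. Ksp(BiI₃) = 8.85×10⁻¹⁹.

6.22×10⁻⁷ M

BiI₃(s) ⇌ Bi³⁺(aq) + 3 I⁻(aq)
With Bi³⁺ already at 0.136 M and s small, take [Bi³⁺] ≈ 0.136 M and [I⁻] = 3s.
Ksp = [Bi³⁺][I⁻]^3 = (0.136)(3s)^3
(3s)^3 = 8.85×10⁻¹⁹ / (0.136) = 6.51×10⁻¹⁸
s = 6.22×10⁻⁷ M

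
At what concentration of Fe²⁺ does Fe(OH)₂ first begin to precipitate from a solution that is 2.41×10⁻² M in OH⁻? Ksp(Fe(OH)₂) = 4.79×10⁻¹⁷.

8.25×10⁻¹⁴ M

Precipitation of each salt begins when its ion product equals Ksp.
Fe(OH)₂(s) ⇌ Fe²⁺(aq) + 2 OH⁻(aq)
Ksp = [Fe²⁺][OH⁻]^2 = [Fe²⁺](2.41×10⁻²)^2
[Fe²⁺] = 4.79×10⁻¹⁷ / (2.41×10⁻²)^2 = 8.25×10⁻¹⁴
[Fe²⁺] = 8.25×10⁻¹⁴ M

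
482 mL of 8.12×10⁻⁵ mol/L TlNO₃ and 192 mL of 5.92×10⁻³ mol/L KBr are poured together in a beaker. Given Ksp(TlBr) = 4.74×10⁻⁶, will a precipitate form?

No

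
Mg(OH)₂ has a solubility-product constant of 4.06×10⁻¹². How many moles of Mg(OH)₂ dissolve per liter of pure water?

1.00×10⁻⁴ M

Mg(OH)₂(s) ⇌ Mg²⁺(aq) + 2 OH⁻(aq)
If s mol/L of Mg(OH)₂ dissolves, [Mg²⁺] = s and [OH⁻] = 2s.
Ksp = [Mg²⁺][OH⁻]^2 = s · (2s)^2 = 4s^3
4s^3 = 4.06×10⁻¹²  ⇒  s^3 = 1.02×10⁻¹²
s = (1.02×10⁻¹²)^(1/3) = 1.00×10⁻⁴ mol L⁻¹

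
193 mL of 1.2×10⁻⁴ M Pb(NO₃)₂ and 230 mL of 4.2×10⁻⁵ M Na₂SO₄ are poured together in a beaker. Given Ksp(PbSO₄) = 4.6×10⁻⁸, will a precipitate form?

Total volume after mixing = 193 + 230 = 423 mL.
[Pb²⁺] = (1.2×10⁻⁴)(193)/423 = 5.5×10⁻⁵ M
[SO₄²⁻] = (4.2×10⁻⁵)(230)/423 = 2.3×10⁻⁵ M
Q = [Pb²⁺][SO₄²⁻] = 1.3×10⁻⁹
Since Q (1.3×10⁻⁹) is less than Ksp (4.6×10⁻⁸), no PbSO₄ precipitates.

No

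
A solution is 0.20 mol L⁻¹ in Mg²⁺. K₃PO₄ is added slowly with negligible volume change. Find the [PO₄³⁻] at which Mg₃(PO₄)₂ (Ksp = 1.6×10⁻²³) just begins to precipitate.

4.5×10⁻¹¹ M

A salt starts to precipitate once the ion product Q reaches its Ksp.
Mg₃(PO₄)₂(s) ⇌ 3 Mg²⁺(aq) + 2 PO₄³⁻(aq)
Ksp = [Mg²⁺]^3[PO₄³⁻]^2 = [PO₄³⁻]^2(0.20)^3
[PO₄³⁻]^2 = 1.6×10⁻²³ / (0.20)^3 = 2.0×10⁻²¹
[PO₄³⁻] = 4.5×10⁻¹¹ mol L⁻¹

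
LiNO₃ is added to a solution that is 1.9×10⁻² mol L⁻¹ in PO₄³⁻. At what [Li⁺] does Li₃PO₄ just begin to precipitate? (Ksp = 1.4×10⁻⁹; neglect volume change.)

4.2×10⁻³ M

The threshold for precipitation is Q = Ksp.
Li₃PO₄(s) ⇌ 3 Li⁺(aq) + PO₄³⁻(aq)
Ksp = [Li⁺]^3[PO₄³⁻] = [Li⁺]^3(1.9×10⁻²)
[Li⁺]^3 = 1.4×10⁻⁹ / (1.9×10⁻²) = 7.4×10⁻⁸
[Li⁺] = 4.2×10⁻³ mol L⁻¹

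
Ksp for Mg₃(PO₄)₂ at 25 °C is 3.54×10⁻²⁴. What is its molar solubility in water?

8.00×10⁻⁶ M

Mg₃(PO₄)₂(s) ⇌ 3 Mg²⁺(aq) + 2 PO₄³⁻(aq)
Let s be the molar solubility. Then [Mg²⁺] = 3s and [PO₄³⁻] = 2s.
Ksp = [Mg²⁺]^3[PO₄³⁻]^2 = (3s)^3 · (2s)^2 = 108s^5
108s^5 = 3.54×10⁻²⁴  ⇒  s^5 = 3.28×10⁻²⁶
s = 8.00×10⁻⁶ mol/L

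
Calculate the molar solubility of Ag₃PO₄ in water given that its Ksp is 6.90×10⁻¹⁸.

Ag₃PO₄(s) ⇌ 3 Ag⁺(aq) + PO₄³⁻(aq)
If s mol/L of Ag₃PO₄ dissolves, [Ag⁺] = 3s and [PO₄³⁻] = s.
Ksp = [Ag⁺]^3[PO₄³⁻] = (3s)^3 · s = 27s^4
27s^4 = 6.90×10⁻¹⁸  ⇒  s^4 = 2.56×10⁻¹⁹
Taking the 4th root, s = 2.25×10⁻⁵ mol/L.

2.25×10⁻⁵ M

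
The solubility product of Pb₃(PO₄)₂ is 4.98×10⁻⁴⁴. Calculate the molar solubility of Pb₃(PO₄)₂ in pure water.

8.57×10⁻¹⁰ M

Pb₃(PO₄)₂(s) ⇌ 3 Pb²⁺(aq) + 2 PO₄³⁻(aq)
If s mol/L of Pb₃(PO₄)₂ dissolves, [Pb²⁺] = 3s and [PO₄³⁻] = 2s.
Ksp = [Pb²⁺]^3[PO₄³⁻]^2 = (3s)^3 · (2s)^2 = 108s^5
108s^5 = 4.98×10⁻⁴⁴  ⇒  s^5 = 4.61×10⁻⁴⁶
Taking the 5th root, s = 8.57×10⁻¹⁰ mol L⁻¹.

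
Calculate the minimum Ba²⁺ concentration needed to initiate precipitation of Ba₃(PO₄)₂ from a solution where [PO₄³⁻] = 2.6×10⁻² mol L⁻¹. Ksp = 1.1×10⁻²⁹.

2.5×10⁻⁹ M

The threshold for precipitation is Q = Ksp.
Ba₃(PO₄)₂(s) ⇌ 3 Ba²⁺(aq) + 2 PO₄³⁻(aq)
Ksp = [Ba²⁺]^3[PO₄³⁻]^2 = [Ba²⁺]^3(2.6×10⁻²)^2
[Ba²⁺]^3 = 1.1×10⁻²⁹ / (2.6×10⁻²)^2 = 1.6×10⁻²⁶
[Ba²⁺] = 2.5×10⁻⁹ mol L⁻¹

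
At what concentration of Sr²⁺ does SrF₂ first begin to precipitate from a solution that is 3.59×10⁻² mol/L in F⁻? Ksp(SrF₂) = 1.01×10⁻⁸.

7.84×10⁻⁶ M

The threshold for precipitation is Q = Ksp.
SrF₂(s) ⇌ Sr²⁺(aq) + 2 F⁻(aq)
Ksp = [Sr²⁺][F⁻]^2 = [Sr²⁺](3.59×10⁻²)^2
[Sr²⁺] = 1.01×10⁻⁸ / (3.59×10⁻²)^2 = 7.84×10⁻⁶
[Sr²⁺] = 7.84×10⁻⁶ mol/L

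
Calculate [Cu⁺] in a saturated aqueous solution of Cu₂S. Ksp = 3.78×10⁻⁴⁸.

Cu₂S(s) ⇌ 2 Cu⁺(aq) + S²⁻(aq)
Let s be the molar solubility. Then [Cu⁺] = 2s and [S²⁻] = s.
Ksp = [Cu⁺]^2[S²⁻] = (2s)^2 · s = 4s^3 = 3.78×10⁻⁴⁸
s = 9.81×10⁻¹⁷ M
[Cu⁺] = 2s = 1.96×10⁻¹⁶ M

1.96×10⁻¹⁶ M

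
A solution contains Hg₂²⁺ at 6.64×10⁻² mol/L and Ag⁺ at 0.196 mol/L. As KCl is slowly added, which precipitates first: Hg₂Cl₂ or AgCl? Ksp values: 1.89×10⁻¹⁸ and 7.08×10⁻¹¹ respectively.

AgCl

A salt starts to precipitate once the ion product Q reaches its Ksp.
For Hg₂Cl₂: [Cl⁻] = (Ksp/[Hg₂²⁺])^(1/2) = 5.34×10⁻⁹ mol/L
For AgCl: [Cl⁻] = (Ksp/[Ag⁺]) = 3.61×10⁻¹⁰ mol/L
AgCl requires the lower [Cl⁻], so it precipitates first.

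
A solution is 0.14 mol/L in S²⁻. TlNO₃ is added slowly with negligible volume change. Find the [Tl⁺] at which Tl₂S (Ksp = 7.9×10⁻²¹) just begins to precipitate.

2.4×10⁻¹⁰ M

Each salt precipitates once Q = Ksp for that salt.
Tl₂S(s) ⇌ 2 Tl⁺(aq) + S²⁻(aq)
Ksp = [Tl⁺]^2[S²⁻] = [Tl⁺]^2(0.14)
[Tl⁺]^2 = 7.9×10⁻²¹ / (0.14) = 5.6×10⁻²⁰
[Tl⁺] = 2.4×10⁻¹⁰ mol/L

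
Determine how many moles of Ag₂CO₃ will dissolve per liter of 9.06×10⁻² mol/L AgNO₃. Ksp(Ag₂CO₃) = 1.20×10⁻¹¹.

Ag₂CO₃(s) ⇌ 2 Ag⁺(aq) + CO₃²⁻(aq)
With Ag⁺ already at 9.06×10⁻² mol/L and s small, take [Ag⁺] ≈ 9.06×10⁻² mol/L and [CO₃²⁻] = s.
Ksp = [Ag⁺]^2[CO₃²⁻] = (9.06×10⁻²)^2s
s = 1.20×10⁻¹¹ / (9.06×10⁻²)^2 = 1.46×10⁻⁹
s = 1.46×10⁻⁹ mol/L

1.46×10⁻⁹ M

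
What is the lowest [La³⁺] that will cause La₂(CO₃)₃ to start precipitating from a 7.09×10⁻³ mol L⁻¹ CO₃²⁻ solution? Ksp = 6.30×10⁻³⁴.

Precipitation begins when Q = Ksp.
La₂(CO₃)₃(s) ⇌ 2 La³⁺(aq) + 3 CO₃²⁻(aq)
Ksp = [La³⁺]^2[CO₃²⁻]^3 = [La³⁺]^2(7.09×10⁻³)^3
[La³⁺]^2 = 6.30×10⁻³⁴ / (7.09×10⁻³)^3 = 1.77×10⁻²⁷
[La³⁺] = 4.20×10⁻¹⁴ mol L⁻¹

4.20×10⁻¹⁴ M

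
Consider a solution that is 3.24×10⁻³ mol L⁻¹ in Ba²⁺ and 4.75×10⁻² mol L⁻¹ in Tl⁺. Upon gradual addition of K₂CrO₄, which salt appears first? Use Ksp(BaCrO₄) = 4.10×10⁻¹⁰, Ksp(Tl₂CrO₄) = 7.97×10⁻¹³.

Tl₂CrO₄

The threshold for precipitation is Q = Ksp.
For BaCrO₄: [CrO₄²⁻] = (Ksp/[Ba²⁺]) = 1.27×10⁻⁷ mol L⁻¹
For Tl₂CrO₄: [CrO₄²⁻] = (Ksp/[Tl⁺]^2) = 3.53×10⁻¹⁰ mol L⁻¹
Tl₂CrO₄ requires the lower [CrO₄²⁻], so it precipitates first.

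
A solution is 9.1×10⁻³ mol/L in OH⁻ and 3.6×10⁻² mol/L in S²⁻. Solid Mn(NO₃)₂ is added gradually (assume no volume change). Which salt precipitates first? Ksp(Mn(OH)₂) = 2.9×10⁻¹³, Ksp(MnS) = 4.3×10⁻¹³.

MnS

Each salt precipitates once Q = Ksp for that salt.
For Mn(OH)₂: [Mn²⁺] = (Ksp/[OH⁻]^2) = 3.5×10⁻⁹ mol/L
For MnS: [Mn²⁺] = (Ksp/[S²⁻]) = 1.2×10⁻¹¹ mol/L
The smaller threshold [Mn²⁺] is reached first, so MnS precipitates first.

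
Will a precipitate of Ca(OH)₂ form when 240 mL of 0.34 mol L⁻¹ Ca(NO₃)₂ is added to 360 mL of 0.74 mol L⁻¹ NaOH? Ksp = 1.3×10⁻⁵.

Total volume after mixing = 240 + 360 = 600 mL.
[Ca²⁺] = (0.34)(240)/600 = 0.14 mol L⁻¹
[OH⁻] = (0.74)(360)/600 = 0.44 mol L⁻¹
Q = [Ca²⁺][OH⁻]^2 = 2.7×10⁻²
Q = 2.7×10⁻² > Ksp = 1.3×10⁻⁵, so the solution is supersaturated and Ca(OH)₂ precipitates.

Yes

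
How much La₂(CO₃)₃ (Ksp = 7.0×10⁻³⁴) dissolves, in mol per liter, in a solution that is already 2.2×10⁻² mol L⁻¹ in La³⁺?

3.8×10⁻¹¹ M

La₂(CO₃)₃(s) ⇌ 2 La³⁺(aq) + 3 CO₃²⁻(aq)
With La³⁺ already at 2.2×10⁻² mol L⁻¹ and s small, take [La³⁺] ≈ 2.2×10⁻² mol L⁻¹ and [CO₃²⁻] = 3s.
Ksp = [La³⁺]^2[CO₃²⁻]^3 = (2.2×10⁻²)^2(3s)^3
(3s)^3 = 7.0×10⁻³⁴ / (2.2×10⁻²)^2 = 1.4×10⁻³⁰
s = 3.8×10⁻¹¹ mol L⁻¹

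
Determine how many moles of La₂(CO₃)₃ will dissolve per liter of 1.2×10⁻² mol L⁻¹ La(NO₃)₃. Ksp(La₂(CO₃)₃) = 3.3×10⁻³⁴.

La₂(CO₃)₃(s) ⇌ 2 La³⁺(aq) + 3 CO₃²⁻(aq)
Let s be the solubility of La₂(CO₃)₃ here. The common ion gives [La³⁺] ≈ 1.2×10⁻² mol L⁻¹, and [CO₃²⁻] = 3s.
Ksp = [La³⁺]^2[CO₃²⁻]^3 = (1.2×10⁻²)^2(3s)^3
(3s)^3 = 3.3×10⁻³⁴ / (1.2×10⁻²)^2 = 2.3×10⁻³⁰
s = 4.4×10⁻¹¹ mol L⁻¹

4.4×10⁻¹¹ M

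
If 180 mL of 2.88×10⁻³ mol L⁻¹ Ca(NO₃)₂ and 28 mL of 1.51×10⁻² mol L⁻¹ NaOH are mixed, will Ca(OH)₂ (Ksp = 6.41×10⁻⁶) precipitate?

No

The combined volume is 208 mL.
[Ca²⁺] = (2.88×10⁻³)(180)/208 = 2.49×10⁻³ mol L⁻¹
[OH⁻] = (1.51×10⁻²)(28)/208 = 2.03×10⁻³ mol L⁻¹
Q = [Ca²⁺][OH⁻]^2 = 1.03×10⁻⁸
Q = 1.03×10⁻⁸ < Ksp = 6.41×10⁻⁶, so the solution is unsaturated and no precipitate forms.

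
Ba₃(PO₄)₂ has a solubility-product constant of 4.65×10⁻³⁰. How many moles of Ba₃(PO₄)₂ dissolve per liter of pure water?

5.33×10⁻⁷ M

Ba₃(PO₄)₂(s) ⇌ 3 Ba²⁺(aq) + 2 PO₄³⁻(aq)
With molar solubility s: [Ba²⁺] = 3s, [PO₄³⁻] = 2s.
Ksp = [Ba²⁺]^3[PO₄³⁻]^2 = (3s)^3 · (2s)^2 = 108s^5
108s^5 = 4.65×10⁻³⁰  ⇒  s^5 = 4.31×10⁻³²
s = 5.33×10⁻⁷ M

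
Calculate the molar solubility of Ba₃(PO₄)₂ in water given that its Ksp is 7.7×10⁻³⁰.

Ba₃(PO₄)₂(s) ⇌ 3 Ba²⁺(aq) + 2 PO₄³⁻(aq)
With molar solubility s: [Ba²⁺] = 3s, [PO₄³⁻] = 2s.
Ksp = [Ba²⁺]^3[PO₄³⁻]^2 = (3s)^3 · (2s)^2 = 108s^5
108s^5 = 7.7×10⁻³⁰  ⇒  s^5 = 7.1×10⁻³²
Taking the 5th root, s = 5.9×10⁻⁷ mol/L.

5.9×10⁻⁷ M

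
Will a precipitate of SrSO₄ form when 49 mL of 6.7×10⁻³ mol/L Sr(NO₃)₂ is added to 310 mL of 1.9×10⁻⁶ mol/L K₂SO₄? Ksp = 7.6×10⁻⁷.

No

The combined volume is 359 mL.
[Sr²⁺] = (6.7×10⁻³)(49)/359 = 9.1×10⁻⁴ mol/L
[SO₄²⁻] = (1.9×10⁻⁶)(310)/359 = 1.6×10⁻⁶ mol/L
Q = [Sr²⁺][SO₄²⁻] = 1.5×10⁻⁹
Since Q (1.5×10⁻⁹) is less than Ksp (7.6×10⁻⁷), no SrSO₄ precipitates.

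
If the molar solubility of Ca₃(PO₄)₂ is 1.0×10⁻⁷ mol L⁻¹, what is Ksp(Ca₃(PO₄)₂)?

Ksp = 1.1×10⁻³³

Ca₃(PO₄)₂(s) ⇌ 3 Ca²⁺(aq) + 2 PO₄³⁻(aq)
For each mole of Ca₃(PO₄)₂ that dissolves per liter, [Ca²⁺] = 3s and [PO₄³⁻] = 2s; let s denote this solubility.
Ksp = [Ca²⁺]^3[PO₄³⁻]^2 = (3s)^3 · (2s)^2 = 108s^5
Ksp = 108 × (1.0×10⁻⁷)^5 = 1.1×10⁻³³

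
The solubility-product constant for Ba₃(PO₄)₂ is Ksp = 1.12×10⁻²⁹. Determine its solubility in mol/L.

Ba₃(PO₄)₂(s) ⇌ 3 Ba²⁺(aq) + 2 PO₄³⁻(aq)
If s mol/L of Ba₃(PO₄)₂ dissolves, [Ba²⁺] = 3s and [PO₄³⁻] = 2s.
Ksp = [Ba²⁺]^3[PO₄³⁻]^2 = (3s)^3 · (2s)^2 = 108s^5
108s^5 = 1.12×10⁻²⁹  ⇒  s^5 = 1.04×10⁻³¹
Taking the 5th root, s = 6.36×10⁻⁷ M.

6.36×10⁻⁷ M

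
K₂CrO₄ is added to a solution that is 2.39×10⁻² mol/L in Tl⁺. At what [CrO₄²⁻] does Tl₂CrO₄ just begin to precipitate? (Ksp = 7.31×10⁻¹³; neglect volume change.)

1.28×10⁻⁹ M

Each salt precipitates once Q = Ksp for that salt.
Tl₂CrO₄(s) ⇌ 2 Tl⁺(aq) + CrO₄²⁻(aq)
Ksp = [Tl⁺]^2[CrO₄²⁻] = [CrO₄²⁻](2.39×10⁻²)^2
[CrO₄²⁻] = 7.31×10⁻¹³ / (2.39×10⁻²)^2 = 1.28×10⁻⁹
[CrO₄²⁻] = 1.28×10⁻⁹ mol/L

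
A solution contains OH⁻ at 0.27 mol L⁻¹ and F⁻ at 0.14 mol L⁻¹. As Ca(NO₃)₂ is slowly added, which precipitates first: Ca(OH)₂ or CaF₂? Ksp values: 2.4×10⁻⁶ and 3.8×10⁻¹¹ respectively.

Each salt precipitates once Q = Ksp for that salt.
For Ca(OH)₂: [Ca²⁺] = (Ksp/[OH⁻]^2) = 3.3×10⁻⁵ mol L⁻¹
For CaF₂: [Ca²⁺] = (Ksp/[F⁻]^2) = 1.9×10⁻⁹ mol L⁻¹
The smaller threshold [Ca²⁺] is reached first, so CaF₂ precipitates first.

CaF₂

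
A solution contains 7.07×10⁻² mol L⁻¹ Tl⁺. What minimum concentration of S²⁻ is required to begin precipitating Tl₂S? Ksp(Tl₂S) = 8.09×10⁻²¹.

Precipitation begins when Q = Ksp.
Tl₂S(s) ⇌ 2 Tl⁺(aq) + S²⁻(aq)
Ksp = [Tl⁺]^2[S²⁻] = [S²⁻](7.07×10⁻²)^2
[S²⁻] = 8.09×10⁻²¹ / (7.07×10⁻²)^2 = 1.62×10⁻¹⁸
[S²⁻] = 1.62×10⁻¹⁸ mol L⁻¹

1.62×10⁻¹⁸ M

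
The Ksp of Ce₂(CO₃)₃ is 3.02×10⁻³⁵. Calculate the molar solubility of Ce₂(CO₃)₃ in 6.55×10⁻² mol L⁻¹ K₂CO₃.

Ce₂(CO₃)₃(s) ⇌ 2 Ce³⁺(aq) + 3 CO₃²⁻(aq)
CO₃²⁻ is already present at 6.55×10⁻² mol L⁻¹. If s mol/L of Ce₂(CO₃)₃ dissolves, [Ce³⁺] = 2s while [CO₃²⁻] ≈ 6.55×10⁻² mol L⁻¹.
Ksp = [Ce³⁺]^2[CO₃²⁻]^3 = (2s)^2(6.55×10⁻²)^3
(2s)^2 = 3.02×10⁻³⁵ / (6.55×10⁻²)^3 = 1.07×10⁻³¹
s = 1.64×10⁻¹⁶ mol L⁻¹

1.64×10⁻¹⁶ M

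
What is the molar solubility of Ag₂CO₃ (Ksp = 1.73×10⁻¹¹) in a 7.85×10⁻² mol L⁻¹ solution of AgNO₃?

2.81×10⁻⁹ M

Ag₂CO₃(s) ⇌ 2 Ag⁺(aq) + CO₃²⁻(aq)
The solution already contains Ag⁺ at 7.85×10⁻² mol L⁻¹. Let s be the molar solubility of Ag₂CO₃.
[Ag⁺] ≈ 7.85×10⁻² mol L⁻¹ (common ion dominates); [CO₃²⁻] = s.
Ksp = [Ag⁺]^2[CO₃²⁻] = (7.85×10⁻²)^2s
s = 1.73×10⁻¹¹ / (7.85×10⁻²)^2 = 2.81×10⁻⁹
s = 2.81×10⁻⁹ mol L⁻¹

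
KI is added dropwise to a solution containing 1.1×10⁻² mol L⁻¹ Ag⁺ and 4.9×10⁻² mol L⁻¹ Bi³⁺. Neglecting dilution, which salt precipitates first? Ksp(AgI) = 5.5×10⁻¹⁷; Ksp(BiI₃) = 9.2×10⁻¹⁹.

Precipitation begins when Q = Ksp.
For AgI: [I⁻] = (Ksp/[Ag⁺]) = 5.0×10⁻¹⁵ mol L⁻¹
For BiI₃: [I⁻] = (Ksp/[Bi³⁺])^(1/3) = 2.7×10⁻⁶ mol L⁻¹
Since AgI needs less I⁻ to reach saturation, it precipitates first.

AgI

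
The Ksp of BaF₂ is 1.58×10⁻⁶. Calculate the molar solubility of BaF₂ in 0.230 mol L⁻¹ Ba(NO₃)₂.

1.31×10⁻³ M

BaF₂(s) ⇌ Ba²⁺(aq) + 2 F⁻(aq)
The solution already contains Ba²⁺ at 0.230 mol L⁻¹. Let s be the molar solubility of BaF₂.
[Ba²⁺] ≈ 0.230 mol L⁻¹ (common ion dominates); [F⁻] = 2s.
Ksp = [Ba²⁺][F⁻]^2 = (0.230)(2s)^2
(2s)^2 = 1.58×10⁻⁶ / (0.230) = 6.87×10⁻⁶
s = 1.31×10⁻³ mol L⁻¹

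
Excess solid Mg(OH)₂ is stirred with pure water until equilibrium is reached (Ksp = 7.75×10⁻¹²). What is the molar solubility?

Mg(OH)₂(s) ⇌ Mg²⁺(aq) + 2 OH⁻(aq)
For each mole of Mg(OH)₂ that dissolves per liter, [Mg²⁺] = s and [OH⁻] = 2s; let s denote this solubility.
Ksp = [Mg²⁺][OH⁻]^2 = s · (2s)^2 = 4s^3
4s^3 = 7.75×10⁻¹²  ⇒  s^3 = 1.94×10⁻¹²
s = (1.94×10⁻¹²)^(1/3) = 1.25×10⁻⁴ M

1.25×10⁻⁴ M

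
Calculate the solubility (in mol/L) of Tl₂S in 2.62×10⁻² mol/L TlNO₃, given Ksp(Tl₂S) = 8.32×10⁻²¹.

1.21×10⁻¹⁷ M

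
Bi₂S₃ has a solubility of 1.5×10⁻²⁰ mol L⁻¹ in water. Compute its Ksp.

Ksp = 8.2×10⁻⁹⁸

Bi₂S₃(s) ⇌ 2 Bi³⁺(aq) + 3 S²⁻(aq)
If s mol/L of Bi₂S₃ dissolves, [Bi³⁺] = 2s and [S²⁻] = 3s.
Ksp = [Bi³⁺]^2[S²⁻]^3 = (2s)^2 · (3s)^3 = 108s^5
Ksp = 108 × (1.5×10⁻²⁰)^5 = 8.2×10⁻⁹⁸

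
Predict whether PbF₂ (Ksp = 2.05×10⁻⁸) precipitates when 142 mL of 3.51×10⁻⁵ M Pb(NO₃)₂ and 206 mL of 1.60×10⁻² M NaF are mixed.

After mixing, V = 142 mL + 206 mL = 348 mL.
[Pb²⁺] = (3.51×10⁻⁵)(142)/348 = 1.43×10⁻⁵ M
[F⁻] = (1.60×10⁻²)(206)/348 = 9.47×10⁻³ M
Q = [Pb²⁺][F⁻]^2 = 1.28×10⁻⁹
Q = 1.28×10⁻⁹ < Ksp = 2.05×10⁻⁸, so the solution is unsaturated and no precipitate forms.

No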